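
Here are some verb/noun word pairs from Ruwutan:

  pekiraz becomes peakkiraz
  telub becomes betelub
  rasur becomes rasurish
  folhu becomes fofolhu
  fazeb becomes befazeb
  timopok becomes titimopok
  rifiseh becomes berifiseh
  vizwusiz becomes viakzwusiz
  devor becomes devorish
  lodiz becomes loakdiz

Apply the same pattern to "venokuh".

rasur and telub both have last vowel 'u' yet inflect differently (rasurish, betelub), so the last vowel is not what conditions the rule; the final letter is.
"venokuh" ends in -h. The one such stem in the data (rifiseh → berifiseh) adds the prefix be-, so the same rule applies.
So venokuh → bevenokuh.

bevenokuh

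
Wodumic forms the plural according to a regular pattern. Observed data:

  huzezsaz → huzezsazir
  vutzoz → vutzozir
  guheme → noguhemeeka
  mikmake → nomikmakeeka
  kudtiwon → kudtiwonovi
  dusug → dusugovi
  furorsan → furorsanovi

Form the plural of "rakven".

"rakven" ends in -n. The stems ending in -n (kudtiwon → kudtiwonovi, furorsan → furorsanovi) add -ovi.
So rakven → rakvenovi.

rakvenovi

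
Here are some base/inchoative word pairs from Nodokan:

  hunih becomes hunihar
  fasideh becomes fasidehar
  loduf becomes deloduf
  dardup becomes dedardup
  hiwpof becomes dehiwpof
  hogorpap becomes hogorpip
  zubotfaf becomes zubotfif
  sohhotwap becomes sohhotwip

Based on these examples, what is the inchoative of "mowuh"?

dardup and hogorpap both end in -p yet inflect differently (dedardup, hogorpip), so the final letter is not what conditions the rule; the last vowel is.
"mowuh" has last vowel 'u'. The stems whose last vowel is 'u' (loduf → deloduf, dardup → dedardup) add the prefix de-.
So mowuh → demowuh.

demowuh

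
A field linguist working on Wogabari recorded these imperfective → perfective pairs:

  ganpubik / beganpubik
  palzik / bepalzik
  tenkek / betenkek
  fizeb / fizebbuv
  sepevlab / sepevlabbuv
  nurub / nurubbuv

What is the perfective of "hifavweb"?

tenkek and fizeb both have last vowel 'e' yet inflect differently (betenkek, fizebbuv), so the last vowel is not what conditions the rule; the final letter is.
"hifavweb" ends in -b. The stems ending in -b (fizeb → fizebbuv, sepevlab → sepevlabbuv, nurub → nurubbuv) double the final consonant and add -uv.
The other pattern: stems ending in -k add the prefix be-.
So hifavweb → hifavwebbuv.

hifavwebbuv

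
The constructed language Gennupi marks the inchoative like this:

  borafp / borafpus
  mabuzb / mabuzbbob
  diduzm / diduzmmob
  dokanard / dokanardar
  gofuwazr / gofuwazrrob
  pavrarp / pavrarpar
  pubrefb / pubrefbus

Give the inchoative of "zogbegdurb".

pubrefb and mabuzb both end in -b yet inflect differently (pubrefbus, mabuzbbob), so the final letter is not what conditions the rule; the second-to-last letter is.
"zogbegdurb" has second-to-last letter 'r'. The stems whose second-to-last letter is 'r' (pavrarp → pavrarpar, dokanard → dokanardar) add -ar.
So zogbegdurb → zogbegdurbar.

zogbegdurbar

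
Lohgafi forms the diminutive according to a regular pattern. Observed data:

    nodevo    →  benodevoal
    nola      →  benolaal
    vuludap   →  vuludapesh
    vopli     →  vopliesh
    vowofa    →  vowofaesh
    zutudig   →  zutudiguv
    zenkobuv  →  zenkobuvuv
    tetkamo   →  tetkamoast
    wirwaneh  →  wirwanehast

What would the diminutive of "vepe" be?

nola and vowofa both end in -a yet inflect differently (benolaal, vowofaesh), so the final letter is not what conditions the rule; the first letter is.
"vepe" begins with v-. The stems beginning with v- (vuludap → vuludapesh, vopli → vopliesh, vowofa → vowofaesh) add -esh.
So vepe → vepeesh.

vepeesh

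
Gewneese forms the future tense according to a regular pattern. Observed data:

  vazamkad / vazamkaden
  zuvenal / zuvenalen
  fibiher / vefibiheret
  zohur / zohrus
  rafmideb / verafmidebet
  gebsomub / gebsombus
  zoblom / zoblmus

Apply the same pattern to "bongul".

rafmideb and gebsomub both end in -b yet inflect differently (verafmidebet, gebsombus), so the final letter is not what conditions the rule; the last vowel is.
"bongul" has last vowel 'u'. The stems whose last vowel is 'u' (gebsomub → gebsombus, zohur → zohrus) delete the last vowel and add -us.
The other patterns: stems whose last vowel is 'a' add -en; stems whose last vowel is 'e' add ve- … -et around the stem.
So bongul → bonglus.

bonglus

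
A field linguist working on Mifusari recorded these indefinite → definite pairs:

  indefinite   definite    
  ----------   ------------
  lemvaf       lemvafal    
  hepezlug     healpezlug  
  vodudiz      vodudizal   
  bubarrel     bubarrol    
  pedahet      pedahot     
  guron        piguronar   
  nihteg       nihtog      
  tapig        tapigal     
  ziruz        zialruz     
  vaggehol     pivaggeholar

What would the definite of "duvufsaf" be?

duvufsafal

bubarrel and vaggehol both end in -l yet inflect differently (bubarrol, pivaggeholar), so the final letter is not what conditions the rule; the last vowel is.
"duvufsaf" has last vowel 'a'. The one such stem in the data (lemvaf → lemvafal) adds -al, so the same rule applies.
So duvufsaf → duvufsafal.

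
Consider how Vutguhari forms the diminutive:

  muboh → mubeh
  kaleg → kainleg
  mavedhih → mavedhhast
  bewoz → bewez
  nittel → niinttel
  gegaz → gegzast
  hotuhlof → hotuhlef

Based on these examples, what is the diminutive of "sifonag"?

gegaz and bewoz both end in -z yet inflect differently (gegzast, bewez), so the final letter is not what conditions the rule; the last vowel is.
"sifonag" has last vowel 'a'. The one such stem in the data (gegaz → gegzast) deletes the last vowel and adds -ast (as does mavedhih), so the same rule applies.
So sifonag → sifongast.

sifongast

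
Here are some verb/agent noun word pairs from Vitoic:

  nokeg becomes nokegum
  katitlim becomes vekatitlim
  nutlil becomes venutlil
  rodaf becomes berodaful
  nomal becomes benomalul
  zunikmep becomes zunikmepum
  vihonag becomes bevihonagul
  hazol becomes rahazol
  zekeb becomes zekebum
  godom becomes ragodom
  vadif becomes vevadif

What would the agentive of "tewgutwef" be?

"tewgutwef" has last vowel 'e'. The stems whose last vowel is 'e' (zekeb → zekebum, zunikmep → zunikmepum, nokeg → nokegum) add -um.
The other patterns: stems whose last vowel is 'i' add the prefix ve-; stems whose last vowel is 'a' add be- … -ul around the stem; stems whose last vowel is 'o' add the prefix ra-.
So tewgutwef → tewgutwefum.

tewgutwefum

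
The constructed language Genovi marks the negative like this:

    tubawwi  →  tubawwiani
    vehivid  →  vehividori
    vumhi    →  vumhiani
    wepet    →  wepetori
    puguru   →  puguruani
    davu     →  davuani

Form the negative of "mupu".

mupuani

vumhi and vehivid both have last vowel 'i' yet inflect differently (vumhiani, vehividori), so the last vowel is not what conditions the rule; whether the stem ends in a vowel or a consonant is.
"mupu" ends in a vowel. The stems ending in a vowel (vumhi → vumhiani, tubawwi → tubawwiani, davu → davuani) add -ani.
So mupu → mupuani.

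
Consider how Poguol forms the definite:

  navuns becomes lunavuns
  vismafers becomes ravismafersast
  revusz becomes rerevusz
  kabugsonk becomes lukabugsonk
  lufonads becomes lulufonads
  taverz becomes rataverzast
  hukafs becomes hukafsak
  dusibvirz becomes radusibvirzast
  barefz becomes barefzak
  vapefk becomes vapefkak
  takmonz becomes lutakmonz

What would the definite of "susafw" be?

takmonz and taverz both end in -z yet inflect differently (lutakmonz, rataverzast), so the final letter is not what conditions the rule; the second-to-last letter is.
"susafw" has second-to-last letter 'f'. The stems whose second-to-last letter is 'f' (vapefk → vapefkak, hukafs → hukafsak, barefz → barefzak) add -ak.
The other patterns: stems whose second-to-last letter is 'n' add the prefix lu-; stems whose second-to-last letter is 'r' add ra- … -ast around the stem; stems whose second-to-last letter is 'd' or 's' repeat the first consonant+vowel as a prefix.
So susafw → susafwak.

susafwak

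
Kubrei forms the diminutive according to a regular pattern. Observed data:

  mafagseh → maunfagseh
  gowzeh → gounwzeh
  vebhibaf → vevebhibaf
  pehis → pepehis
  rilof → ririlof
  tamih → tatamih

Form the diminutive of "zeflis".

"zeflis" has last vowel 'i'. The stems whose last vowel is 'i' (pehis → pepehis, tamih → tatamih) repeat the first consonant+vowel as a prefix.
The other pattern: stems whose last vowel is 'e' insert -un- after the first vowel.
So zeflis → zezeflis.

zezeflis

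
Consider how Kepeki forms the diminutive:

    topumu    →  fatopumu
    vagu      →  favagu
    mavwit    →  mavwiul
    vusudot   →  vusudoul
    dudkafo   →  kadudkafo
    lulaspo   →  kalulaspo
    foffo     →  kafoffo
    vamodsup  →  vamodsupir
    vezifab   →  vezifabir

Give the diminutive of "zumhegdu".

vusudot and dudkafo both have last vowel 'o' yet inflect differently (vusudoul, kadudkafo), so the last vowel is not what conditions the rule; the final letter is.
"zumhegdu" ends in -u. The stems ending in -u (topumu → fatopumu, vagu → favagu) add the prefix fa-.
So zumhegdu → fazumhegdu.

fazumhegdu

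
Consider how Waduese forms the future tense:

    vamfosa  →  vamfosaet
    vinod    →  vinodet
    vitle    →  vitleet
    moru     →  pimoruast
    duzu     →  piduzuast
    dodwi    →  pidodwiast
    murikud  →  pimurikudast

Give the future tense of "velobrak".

velobraket

vinod and murikud both end in -d yet inflect differently (vinodet, pimurikudast), so the final letter is not what conditions the rule; the first letter is.
"velobrak" begins with v-. The stems beginning with v- (vamfosa → vamfosaet, vinod → vinodet, vitle → vitleet) add -et.
So velobrak → velobraket.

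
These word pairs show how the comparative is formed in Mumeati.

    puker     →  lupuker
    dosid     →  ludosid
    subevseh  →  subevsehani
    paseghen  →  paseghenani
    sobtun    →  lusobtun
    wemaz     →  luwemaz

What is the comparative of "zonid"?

"zonid" has 2 vowels. The stems with 2 vowels (sobtun → lusobtun, dosid → ludosid, puker → lupuker) add the prefix lu-.
The other pattern: stems with 3 vowels add -ani.
So zonid → luzonid.

luzonid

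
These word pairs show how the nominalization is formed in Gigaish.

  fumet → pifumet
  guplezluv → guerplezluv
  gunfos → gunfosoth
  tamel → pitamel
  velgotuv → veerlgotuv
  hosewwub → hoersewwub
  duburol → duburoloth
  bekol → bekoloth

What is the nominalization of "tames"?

"tames" has last vowel 'e'. The stems whose last vowel is 'e' (fumet → pifumet, tamel → pitamel) add the prefix pi-.
The other patterns: stems whose last vowel is 'u' insert -er- after the first vowel; stems whose last vowel is 'o' add -oth.
So tames → pitames.

pitames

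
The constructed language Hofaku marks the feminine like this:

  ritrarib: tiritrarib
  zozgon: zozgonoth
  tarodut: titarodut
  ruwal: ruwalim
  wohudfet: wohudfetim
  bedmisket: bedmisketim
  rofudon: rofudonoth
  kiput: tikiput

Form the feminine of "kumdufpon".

"kumdufpon" has last vowel 'o'. The stems whose last vowel is 'o' (zozgon → zozgonoth, rofudon → rofudonoth) add -oth.
So kumdufpon → kumdufponoth.

kumdufponoth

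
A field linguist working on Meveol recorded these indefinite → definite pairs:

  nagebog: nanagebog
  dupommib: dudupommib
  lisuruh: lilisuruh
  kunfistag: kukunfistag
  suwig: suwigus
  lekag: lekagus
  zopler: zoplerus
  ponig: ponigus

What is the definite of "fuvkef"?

suwig and nagebog both end in -g yet inflect differently (suwigus, nanagebog), so the final letter is not what conditions the rule; the number of vowels is.
"fuvkef" has 2 vowels. The stems with 2 vowels (suwig → suwigus, lekag → lekagus, ponig → ponigus) add -us.
The other pattern: stems with 3 vowels repeat the first consonant+vowel as a prefix.
So fuvkef → fuvkefus.

fuvkefus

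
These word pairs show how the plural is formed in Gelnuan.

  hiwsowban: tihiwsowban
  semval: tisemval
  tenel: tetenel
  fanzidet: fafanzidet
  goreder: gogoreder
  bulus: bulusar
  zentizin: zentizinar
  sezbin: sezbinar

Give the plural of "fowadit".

"fowadit" has last vowel 'i'. The stems whose last vowel is 'i' (zentizin → zentizinar, sezbin → sezbinar) add -ar.
So fowadit → fowaditar.

fowaditar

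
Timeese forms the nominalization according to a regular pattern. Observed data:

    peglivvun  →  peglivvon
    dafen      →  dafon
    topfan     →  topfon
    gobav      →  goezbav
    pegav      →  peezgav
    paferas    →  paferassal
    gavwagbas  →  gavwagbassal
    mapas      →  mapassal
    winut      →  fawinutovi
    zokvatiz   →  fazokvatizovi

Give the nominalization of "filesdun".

topfan and gobav both have last vowel 'a' yet inflect differently (topfon, goezbav), so the last vowel is not what conditions the rule; the final letter is.
"filesdun" ends in -n. The stems ending in -n (peglivvun → peglivvon, dafen → dafon, topfan → topfon) change the last vowel to 'o'.
The other patterns: stems ending in -v insert -ez- after the first vowel; stems ending in -s double the final consonant and add -al; stems ending in -t or -z add fa- … -ovi around the stem.
So filesdun → filesdon.

filesdon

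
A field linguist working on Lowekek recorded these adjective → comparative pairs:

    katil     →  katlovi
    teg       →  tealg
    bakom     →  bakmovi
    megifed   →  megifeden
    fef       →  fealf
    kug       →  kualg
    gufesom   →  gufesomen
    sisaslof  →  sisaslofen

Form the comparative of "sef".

sealf

"sef" has 1 vowel. The stems with 1 vowel (teg → tealg, kug → kualg, fef → fealf) insert -al- after the first vowel.
So sef → sealf.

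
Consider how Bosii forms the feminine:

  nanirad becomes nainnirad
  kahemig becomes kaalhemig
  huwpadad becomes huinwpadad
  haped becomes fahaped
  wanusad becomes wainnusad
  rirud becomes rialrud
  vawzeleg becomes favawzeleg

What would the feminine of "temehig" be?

haped and wanusad both end in -d yet inflect differently (fahaped, wainnusad), so the final letter is not what conditions the rule; the last vowel is.
"temehig" has last vowel 'i'. The one such stem in the data (kahemig → kaalhemig) inserts -al- after the first vowel (as does rirud), so the same rule applies.
The other patterns: stems whose last vowel is 'e' add the prefix fa-; stems whose last vowel is 'a' insert -in- after the first vowel.
So temehig → tealmehig.

tealmehig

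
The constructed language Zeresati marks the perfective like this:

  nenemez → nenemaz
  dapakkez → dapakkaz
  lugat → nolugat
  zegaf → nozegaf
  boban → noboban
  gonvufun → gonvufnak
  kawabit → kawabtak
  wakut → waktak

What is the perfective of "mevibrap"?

nomevibrap

boban and gonvufun both end in -n yet inflect differently (noboban, gonvufnak), so the final letter is not what conditions the rule; the last vowel is.
"mevibrap" has last vowel 'a'. The stems whose last vowel is 'a' (lugat → nolugat, zegaf → nozegaf, boban → noboban) add the prefix no-.
The other patterns: stems whose last vowel is 'e' change the last vowel to 'a'; stems whose last vowel is 'i' or 'u' delete the last vowel and add -ak.
So mevibrap → nomevibrap.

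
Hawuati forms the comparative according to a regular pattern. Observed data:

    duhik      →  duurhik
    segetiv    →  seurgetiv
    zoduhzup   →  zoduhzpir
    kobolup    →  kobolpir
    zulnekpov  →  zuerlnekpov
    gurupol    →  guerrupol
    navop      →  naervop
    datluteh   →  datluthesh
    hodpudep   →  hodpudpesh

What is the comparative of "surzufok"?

segetiv and zulnekpov both end in -v yet inflect differently (seurgetiv, zuerlnekpov), so the final letter is not what conditions the rule; the last vowel is.
"surzufok" has last vowel 'o'. The stems whose last vowel is 'o' (zulnekpov → zuerlnekpov, gurupol → guerrupol, navop → naervop) insert -er- after the first vowel.
So surzufok → suerrzufok.

suerrzufok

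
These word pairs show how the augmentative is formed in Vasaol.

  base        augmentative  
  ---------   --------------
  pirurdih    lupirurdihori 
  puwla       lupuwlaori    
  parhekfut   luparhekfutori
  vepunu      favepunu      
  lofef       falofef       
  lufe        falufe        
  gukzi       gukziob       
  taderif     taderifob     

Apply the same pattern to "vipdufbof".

favipdufbof

"vipdufbof" begins with v-. The one such stem in the data (vepunu → favepunu) adds the prefix fa-, so the same rule applies.
So vipdufbof → favipdufbof.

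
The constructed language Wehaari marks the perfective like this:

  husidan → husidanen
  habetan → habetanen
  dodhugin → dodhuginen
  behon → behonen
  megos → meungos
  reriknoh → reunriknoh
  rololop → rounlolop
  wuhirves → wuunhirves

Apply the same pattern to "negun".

behon and megos both have last vowel 'o' yet inflect differently (behonen, meungos), so the last vowel is not what conditions the rule; the final letter is.
"negun" ends in -n. The stems ending in -n (husidan → husidanen, habetan → habetanen, dodhugin → dodhuginen) add -en.
The other pattern: stems ending in -h, -p or -s insert -un- after the first vowel.
So negun → negunen.

negunen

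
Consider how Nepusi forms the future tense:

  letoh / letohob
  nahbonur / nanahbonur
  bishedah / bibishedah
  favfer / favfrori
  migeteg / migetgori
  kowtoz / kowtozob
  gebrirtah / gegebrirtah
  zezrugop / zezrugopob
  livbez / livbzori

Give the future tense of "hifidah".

"hifidah" has last vowel 'a'. The stems whose last vowel is 'a' (gebrirtah → gegebrirtah, bishedah → bibishedah) repeat the first consonant+vowel as a prefix.
The other patterns: stems whose last vowel is 'o' add -ob; stems whose last vowel is 'e' delete the last vowel and add -ori.
So hifidah → hihifidah.

hihifidah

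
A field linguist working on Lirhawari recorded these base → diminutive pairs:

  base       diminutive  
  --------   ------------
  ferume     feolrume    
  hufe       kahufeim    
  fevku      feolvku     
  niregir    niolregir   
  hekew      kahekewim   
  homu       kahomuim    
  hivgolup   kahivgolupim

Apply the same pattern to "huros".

homu and fevku both end in -u yet inflect differently (kahomuim, feolvku), so the final letter is not what conditions the rule; the first letter is.
"huros" begins with h-. The stems beginning with h- (hekew → kahekewim, homu → kahomuim, hivgolup → kahivgolupim) add ka- … -im around the stem.
The other pattern: stems beginning with f- or n- insert -ol- after the first vowel.
So huros → kahurosim.

kahurosim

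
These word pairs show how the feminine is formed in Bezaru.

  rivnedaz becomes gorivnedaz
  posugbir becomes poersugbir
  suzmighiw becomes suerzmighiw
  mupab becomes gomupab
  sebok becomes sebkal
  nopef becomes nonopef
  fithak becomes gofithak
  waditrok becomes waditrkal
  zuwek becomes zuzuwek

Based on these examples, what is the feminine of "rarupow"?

rarupwal

fithak and zuwek both end in -k yet inflect differently (gofithak, zuzuwek), so the final letter is not what conditions the rule; the last vowel is.
"rarupow" has last vowel 'o'. The stems whose last vowel is 'o' (sebok → sebkal, waditrok → waditrkal) delete the last vowel and add -al.
The other patterns: stems whose last vowel is 'a' add the prefix go-; stems whose last vowel is 'e' repeat the first consonant+vowel as a prefix; stems whose last vowel is 'i' insert -er- after the first vowel.
So rarupow → rarupwal.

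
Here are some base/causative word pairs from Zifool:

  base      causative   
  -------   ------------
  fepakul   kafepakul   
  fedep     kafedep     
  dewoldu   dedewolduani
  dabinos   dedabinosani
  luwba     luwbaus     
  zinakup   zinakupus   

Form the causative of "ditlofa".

fedep and zinakup both end in -p yet inflect differently (kafedep, zinakupus), so the final letter is not what conditions the rule; the first letter is.
"ditlofa" begins with d-. The stems beginning with d- (dewoldu → dedewolduani, dabinos → dedabinosani) add de- … -ani around the stem.
So ditlofa → deditlofaani.

deditlofaani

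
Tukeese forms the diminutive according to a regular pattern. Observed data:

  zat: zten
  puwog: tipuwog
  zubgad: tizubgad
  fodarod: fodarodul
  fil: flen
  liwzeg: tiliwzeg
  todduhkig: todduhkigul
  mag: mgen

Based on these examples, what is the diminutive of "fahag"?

tifahag

mag and liwzeg both end in -g yet inflect differently (mgen, tiliwzeg), so the final letter is not what conditions the rule; the number of vowels is.
"fahag" has 2 vowels. The stems with 2 vowels (liwzeg → tiliwzeg, zubgad → tizubgad, puwog → tipuwog) add the prefix ti-.
The other patterns: stems with 1 vowel delete the last vowel and add -en; stems with 3 vowels add -ul.
So fahag → tifahag.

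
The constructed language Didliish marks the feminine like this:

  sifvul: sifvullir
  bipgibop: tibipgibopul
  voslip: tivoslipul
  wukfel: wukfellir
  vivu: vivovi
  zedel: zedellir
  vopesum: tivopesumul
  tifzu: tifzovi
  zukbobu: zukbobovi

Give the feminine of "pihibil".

pihibillir

sifvul and zukbobu both have last vowel 'u' yet inflect differently (sifvullir, zukbobovi), so the last vowel is not what conditions the rule; the final letter is.
"pihibil" ends in -l. The stems ending in -l (wukfel → wukfellir, sifvul → sifvullir, zedel → zedellir) double the final consonant and add -ir.
So pihibil → pihibillir.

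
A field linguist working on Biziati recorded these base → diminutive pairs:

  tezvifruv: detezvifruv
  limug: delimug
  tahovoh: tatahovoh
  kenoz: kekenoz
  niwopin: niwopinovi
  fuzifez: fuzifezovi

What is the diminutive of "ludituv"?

deludituv

fuzifez and kenoz both end in -z yet inflect differently (fuzifezovi, kekenoz), so the final letter is not what conditions the rule; the last vowel is.
"ludituv" has last vowel 'u'. The stems whose last vowel is 'u' (tezvifruv → detezvifruv, limug → delimug) add the prefix de-.
So ludituv → deludituv.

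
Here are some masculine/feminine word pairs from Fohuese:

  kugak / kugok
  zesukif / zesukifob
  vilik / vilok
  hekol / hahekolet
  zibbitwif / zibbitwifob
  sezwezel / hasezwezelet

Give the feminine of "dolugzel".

hadolugzelet

zibbitwif and vilik both have last vowel 'i' yet inflect differently (zibbitwifob, vilok), so the last vowel is not what conditions the rule; the final letter is.
"dolugzel" ends in -l. The stems ending in -l (sezwezel → hasezwezelet, hekol → hahekolet) add ha- … -et around the stem.
The other patterns: stems ending in -f add -ob; stems ending in -k change the last vowel to 'o'.
So dolugzel → hadolugzelet.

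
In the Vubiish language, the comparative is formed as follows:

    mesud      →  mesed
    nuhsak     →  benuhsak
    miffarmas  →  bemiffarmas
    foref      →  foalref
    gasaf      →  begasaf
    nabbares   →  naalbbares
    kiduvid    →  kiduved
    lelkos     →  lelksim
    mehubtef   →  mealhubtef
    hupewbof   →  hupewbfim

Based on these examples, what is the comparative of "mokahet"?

moalkahet

"mokahet" has last vowel 'e'. The stems whose last vowel is 'e' (mehubtef → mealhubtef, nabbares → naalbbares, foref → foalref) insert -al- after the first vowel.
So mokahet → moalkahet.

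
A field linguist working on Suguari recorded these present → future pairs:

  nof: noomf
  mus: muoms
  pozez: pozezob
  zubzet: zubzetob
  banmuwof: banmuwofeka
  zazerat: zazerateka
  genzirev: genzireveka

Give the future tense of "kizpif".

nof and banmuwof both end in -f yet inflect differently (noomf, banmuwofeka), so the final letter is not what conditions the rule; the number of vowels is.
"kizpif" has 2 vowels. The stems with 2 vowels (pozez → pozezob, zubzet → zubzetob) add -ob.
So kizpif → kizpifob.

kizpifob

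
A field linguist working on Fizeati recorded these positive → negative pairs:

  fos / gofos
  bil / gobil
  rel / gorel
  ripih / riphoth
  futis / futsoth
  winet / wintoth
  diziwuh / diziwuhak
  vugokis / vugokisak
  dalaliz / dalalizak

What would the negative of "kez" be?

gokez

fos and futis both end in -s yet inflect differently (gofos, futsoth), so the final letter is not what conditions the rule; the number of vowels is.
"kez" has 1 vowel. The stems with 1 vowel (fos → gofos, bil → gobil, rel → gorel) add the prefix go-.
So kez → gokez.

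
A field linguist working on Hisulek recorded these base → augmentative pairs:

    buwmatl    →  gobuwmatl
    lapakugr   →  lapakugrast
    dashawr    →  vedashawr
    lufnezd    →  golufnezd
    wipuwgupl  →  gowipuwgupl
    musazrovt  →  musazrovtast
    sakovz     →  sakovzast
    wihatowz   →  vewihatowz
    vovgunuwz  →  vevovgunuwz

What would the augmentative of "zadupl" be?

"zadupl" has second-to-last letter 'p'. The one such stem in the data (wipuwgupl → gowipuwgupl) adds the prefix go-, so the same rule applies.
So zadupl → gozadupl.

gozadupl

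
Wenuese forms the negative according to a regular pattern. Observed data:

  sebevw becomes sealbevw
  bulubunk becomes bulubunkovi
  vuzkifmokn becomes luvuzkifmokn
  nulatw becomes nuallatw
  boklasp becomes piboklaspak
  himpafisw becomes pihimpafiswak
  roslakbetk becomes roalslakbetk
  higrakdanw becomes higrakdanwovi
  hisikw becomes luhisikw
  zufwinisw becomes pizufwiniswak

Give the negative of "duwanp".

"duwanp" has second-to-last letter 'n'. The stems whose second-to-last letter is 'n' (higrakdanw → higrakdanwovi, bulubunk → bulubunkovi) add -ovi.
The other patterns: stems whose second-to-last letter is 's' add pi- … -ak around the stem; stems whose second-to-last letter is 'k' add the prefix lu-; stems whose second-to-last letter is 't' or 'v' insert -al- after the first vowel.
So duwanp → duwanpovi.

duwanpovi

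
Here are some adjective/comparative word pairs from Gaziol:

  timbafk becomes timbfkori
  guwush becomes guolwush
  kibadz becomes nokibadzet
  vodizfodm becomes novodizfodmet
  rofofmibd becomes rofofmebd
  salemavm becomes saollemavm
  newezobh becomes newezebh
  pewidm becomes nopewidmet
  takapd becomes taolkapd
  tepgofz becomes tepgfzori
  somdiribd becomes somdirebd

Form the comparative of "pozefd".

pozfdori

tepgofz and kibadz both end in -z yet inflect differently (tepgfzori, nokibadzet), so the final letter is not what conditions the rule; the second-to-last letter is.
"pozefd" has second-to-last letter 'f'. The stems whose second-to-last letter is 'f' (timbafk → timbfkori, tepgofz → tepgfzori) delete the last vowel and add -ori.
The other patterns: stems whose second-to-last letter is 'd' add no- … -et around the stem; stems whose second-to-last letter is 'b' change the last vowel to 'e'; stems whose second-to-last letter is 'p', 's' or 'v' insert -ol- after the first vowel.
So pozefd → pozfdori.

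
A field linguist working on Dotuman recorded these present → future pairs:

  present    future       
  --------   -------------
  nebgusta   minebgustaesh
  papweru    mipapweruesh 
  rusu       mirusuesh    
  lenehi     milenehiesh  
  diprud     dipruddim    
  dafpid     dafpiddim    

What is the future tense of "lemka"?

milemkaesh

papweru and diprud both have last vowel 'u' yet inflect differently (mipapweruesh, dipruddim), so the last vowel is not what conditions the rule; whether the stem ends in a vowel or a consonant is.
"lemka" ends in a vowel. The stems ending in a vowel (nebgusta → minebgustaesh, papweru → mipapweruesh, rusu → mirusuesh) add mi- … -esh around the stem.
The other pattern: stems ending in a consonant double the final consonant and add -im.
So lemka → milemkaesh.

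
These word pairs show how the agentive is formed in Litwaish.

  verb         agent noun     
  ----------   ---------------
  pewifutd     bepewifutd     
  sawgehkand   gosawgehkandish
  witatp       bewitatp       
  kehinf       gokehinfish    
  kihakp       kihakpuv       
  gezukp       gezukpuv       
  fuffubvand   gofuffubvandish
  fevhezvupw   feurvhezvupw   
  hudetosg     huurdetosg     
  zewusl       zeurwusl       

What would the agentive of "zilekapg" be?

kihakp and witatp both end in -p yet inflect differently (kihakpuv, bewitatp), so the final letter is not what conditions the rule; the second-to-last letter is.
"zilekapg" has second-to-last letter 'p'. The one such stem in the data (fevhezvupw → feurvhezvupw) inserts -ur- after the first vowel (as do zewusl, hudetosg), so the same rule applies.
The other patterns: stems whose second-to-last letter is 'k' add -uv; stems whose second-to-last letter is 't' add the prefix be-; stems whose second-to-last letter is 'n' add go- … -ish around the stem.
So zilekapg → ziurlekapg.

ziurlekapg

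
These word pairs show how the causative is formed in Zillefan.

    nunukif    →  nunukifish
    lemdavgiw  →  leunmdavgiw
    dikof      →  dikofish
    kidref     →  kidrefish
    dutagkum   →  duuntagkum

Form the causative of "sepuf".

sepufish

"sepuf" ends in -f. The stems ending in -f (nunukif → nunukifish, dikof → dikofish, kidref → kidrefish) add -ish.
The other pattern: stems ending in -m or -w insert -un- after the first vowel.
So sepuf → sepufish.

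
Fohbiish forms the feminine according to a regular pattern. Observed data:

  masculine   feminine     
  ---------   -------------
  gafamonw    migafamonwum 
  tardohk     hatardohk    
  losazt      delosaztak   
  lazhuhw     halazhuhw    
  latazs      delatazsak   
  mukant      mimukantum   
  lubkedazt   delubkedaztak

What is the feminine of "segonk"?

misegonkum

lazhuhw and gafamonw both end in -w yet inflect differently (halazhuhw, migafamonwum), so the final letter is not what conditions the rule; the second-to-last letter is.
"segonk" has second-to-last letter 'n'. The stems whose second-to-last letter is 'n' (gafamonw → migafamonwum, mukant → mimukantum) add mi- … -um around the stem.
The other patterns: stems whose second-to-last letter is 'z' add de- … -ak around the stem; stems whose second-to-last letter is 'h' add the prefix ha-.
So segonk → misegonkum.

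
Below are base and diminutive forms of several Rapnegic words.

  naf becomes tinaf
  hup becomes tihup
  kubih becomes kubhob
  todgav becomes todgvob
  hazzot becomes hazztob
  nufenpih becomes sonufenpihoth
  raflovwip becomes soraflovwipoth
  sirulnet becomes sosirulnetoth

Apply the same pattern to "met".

timet

"met" has 1 vowel. The stems with 1 vowel (naf → tinaf, hup → tihup) add the prefix ti-.
The other patterns: stems with 2 vowels delete the last vowel and add -ob; stems with 3 vowels add so- … -oth around the stem.
So met → timet.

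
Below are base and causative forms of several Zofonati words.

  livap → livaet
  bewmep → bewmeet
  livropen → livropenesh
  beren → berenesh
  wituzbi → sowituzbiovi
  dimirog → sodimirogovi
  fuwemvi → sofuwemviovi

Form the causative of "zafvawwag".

sozafvawwagovi

bewmep and livropen both have last vowel 'e' yet inflect differently (bewmeet, livropenesh), so the last vowel is not what conditions the rule; the final letter is.
"zafvawwag" ends in -g. The one such stem in the data (dimirog → sodimirogovi) adds so- … -ovi around the stem, so the same rule applies.
The other patterns: stems ending in -p drop the final letter and add -et; stems ending in -n add -esh.
So zafvawwag → sozafvawwagovi.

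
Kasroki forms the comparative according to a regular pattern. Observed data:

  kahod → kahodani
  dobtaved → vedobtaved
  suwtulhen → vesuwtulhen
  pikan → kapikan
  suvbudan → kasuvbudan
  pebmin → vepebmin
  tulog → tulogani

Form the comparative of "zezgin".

suvbudan and suwtulhen both end in -n yet inflect differently (kasuvbudan, vesuwtulhen), so the final letter is not what conditions the rule; the last vowel is.
"zezgin" has last vowel 'i'. The one such stem in the data (pebmin → vepebmin) adds the prefix ve-, so the same rule applies.
The other patterns: stems whose last vowel is 'a' add the prefix ka-; stems whose last vowel is 'o' add -ani.
So zezgin → vezezgin.

vezezgin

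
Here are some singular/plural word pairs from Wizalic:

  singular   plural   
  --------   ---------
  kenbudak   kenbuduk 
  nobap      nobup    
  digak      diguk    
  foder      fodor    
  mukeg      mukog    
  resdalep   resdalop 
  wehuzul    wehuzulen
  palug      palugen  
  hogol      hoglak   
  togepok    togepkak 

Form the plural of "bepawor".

"bepawor" has last vowel 'o'. The stems whose last vowel is 'o' (hogol → hoglak, togepok → togepkak) delete the last vowel and add -ak.
The other patterns: stems whose last vowel is 'a' change the last vowel to 'u'; stems whose last vowel is 'e' change the last vowel to 'o'; stems whose last vowel is 'u' add -en.
So bepawor → bepawrak.

bepawrak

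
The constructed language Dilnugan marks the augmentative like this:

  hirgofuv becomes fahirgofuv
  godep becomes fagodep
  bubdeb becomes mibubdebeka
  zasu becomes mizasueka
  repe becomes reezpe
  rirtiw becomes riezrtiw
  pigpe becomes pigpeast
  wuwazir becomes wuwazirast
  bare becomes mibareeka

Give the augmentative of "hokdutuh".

fahokdutuh

repe and pigpe both end in -e yet inflect differently (reezpe, pigpeast), so the final letter is not what conditions the rule; the first letter is.
"hokdutuh" begins with h-. The one such stem in the data (hirgofuv → fahirgofuv) adds the prefix fa-, so the same rule applies.
So hokdutuh → fahokdutuh.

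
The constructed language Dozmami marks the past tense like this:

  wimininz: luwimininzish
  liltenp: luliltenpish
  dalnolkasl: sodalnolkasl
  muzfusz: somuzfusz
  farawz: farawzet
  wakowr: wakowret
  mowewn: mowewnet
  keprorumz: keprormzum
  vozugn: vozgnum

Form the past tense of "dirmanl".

wimininz and muzfusz both end in -z yet inflect differently (luwimininzish, somuzfusz), so the final letter is not what conditions the rule; the second-to-last letter is.
"dirmanl" has second-to-last letter 'n'. The stems whose second-to-last letter is 'n' (wimininz → luwimininzish, liltenp → luliltenpish) add lu- … -ish around the stem.
The other patterns: stems whose second-to-last letter is 's' add the prefix so-; stems whose second-to-last letter is 'w' add -et; stems whose second-to-last letter is 'g' or 'm' delete the last vowel and add -um.
So dirmanl → ludirmanlish.

ludirmanlish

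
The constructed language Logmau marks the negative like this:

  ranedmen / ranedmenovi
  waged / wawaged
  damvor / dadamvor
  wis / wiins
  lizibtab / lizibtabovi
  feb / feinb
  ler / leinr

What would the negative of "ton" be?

toinn

ler and damvor both end in -r yet inflect differently (leinr, dadamvor), so the final letter is not what conditions the rule; the number of vowels is.
"ton" has 1 vowel. The stems with 1 vowel (feb → feinb, ler → leinr, wis → wiins) insert -in- after the first vowel.
So ton → toinn.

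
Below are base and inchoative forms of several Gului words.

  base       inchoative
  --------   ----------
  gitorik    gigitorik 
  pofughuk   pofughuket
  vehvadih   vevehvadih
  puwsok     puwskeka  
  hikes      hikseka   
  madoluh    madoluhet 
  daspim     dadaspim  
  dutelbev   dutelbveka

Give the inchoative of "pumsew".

pumsweka

vehvadih and madoluh both end in -h yet inflect differently (vevehvadih, madoluhet), so the final letter is not what conditions the rule; the last vowel is.
"pumsew" has last vowel 'e'. The stems whose last vowel is 'e' (hikes → hikseka, dutelbev → dutelbveka) delete the last vowel and add -eka.
So pumsew → pumsweka.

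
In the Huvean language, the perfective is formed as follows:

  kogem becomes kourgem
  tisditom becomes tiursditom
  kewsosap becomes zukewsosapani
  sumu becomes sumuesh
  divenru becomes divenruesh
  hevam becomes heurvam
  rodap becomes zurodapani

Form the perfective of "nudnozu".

hevam and kewsosap both have last vowel 'a' yet inflect differently (heurvam, zukewsosapani), so the last vowel is not what conditions the rule; the final letter is.
"nudnozu" ends in -u. The stems ending in -u (sumu → sumuesh, divenru → divenruesh) add -esh.
So nudnozu → nudnozuesh.

nudnozuesh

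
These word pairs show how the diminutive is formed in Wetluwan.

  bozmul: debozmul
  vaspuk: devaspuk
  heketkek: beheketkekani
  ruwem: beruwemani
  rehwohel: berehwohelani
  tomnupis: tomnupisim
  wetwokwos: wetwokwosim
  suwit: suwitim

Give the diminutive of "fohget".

befohgetani

vaspuk and heketkek both end in -k yet inflect differently (devaspuk, beheketkekani), so the final letter is not what conditions the rule; the last vowel is.
"fohget" has last vowel 'e'. The stems whose last vowel is 'e' (heketkek → beheketkekani, ruwem → beruwemani, rehwohel → berehwohelani) add be- … -ani around the stem.
The other patterns: stems whose last vowel is 'u' add the prefix de-; stems whose last vowel is 'i' or 'o' add -im.
So fohget → befohgetani.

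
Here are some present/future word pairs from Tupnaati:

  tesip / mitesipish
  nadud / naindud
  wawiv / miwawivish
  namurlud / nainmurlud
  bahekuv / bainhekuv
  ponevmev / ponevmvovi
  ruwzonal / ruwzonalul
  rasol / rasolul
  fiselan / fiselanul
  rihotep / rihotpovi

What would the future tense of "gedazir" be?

migedazirish

wawiv and bahekuv both end in -v yet inflect differently (miwawivish, bainhekuv), so the final letter is not what conditions the rule; the last vowel is.
"gedazir" has last vowel 'i'. The stems whose last vowel is 'i' (tesip → mitesipish, wawiv → miwawivish) add mi- … -ish around the stem.
The other patterns: stems whose last vowel is 'a' or 'o' add -ul; stems whose last vowel is 'u' insert -in- after the first vowel; stems whose last vowel is 'e' delete the last vowel and add -ovi.
So gedazir → migedazirish.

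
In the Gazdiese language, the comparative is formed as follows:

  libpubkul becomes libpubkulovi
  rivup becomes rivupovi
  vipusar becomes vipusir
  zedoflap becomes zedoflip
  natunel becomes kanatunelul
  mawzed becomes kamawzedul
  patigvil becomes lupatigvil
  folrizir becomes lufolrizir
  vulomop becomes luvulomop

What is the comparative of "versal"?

rivup and zedoflap both end in -p yet inflect differently (rivupovi, zedoflip), so the final letter is not what conditions the rule; the last vowel is.
"versal" has last vowel 'a'. The stems whose last vowel is 'a' (vipusar → vipusir, zedoflap → zedoflip) change the last vowel to 'i'.
The other patterns: stems whose last vowel is 'u' add -ovi; stems whose last vowel is 'e' add ka- … -ul around the stem; stems whose last vowel is 'i' or 'o' add the prefix lu-.
So versal → versil.

versil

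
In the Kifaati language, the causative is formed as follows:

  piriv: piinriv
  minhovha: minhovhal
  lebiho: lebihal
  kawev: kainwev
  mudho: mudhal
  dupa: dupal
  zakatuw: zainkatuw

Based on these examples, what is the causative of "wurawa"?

piriv and dupa both have 2 vowels yet inflect differently (piinriv, dupal), so the number of vowels is not what conditions the rule; whether the stem ends in a vowel or a consonant is.
"wurawa" ends in a vowel. The stems ending in a vowel (dupa → dupal, minhovha → minhovhal, mudho → mudhal) drop the final letter and add -al.
The other pattern: stems ending in a consonant insert -in- after the first vowel.
So wurawa → wurawal.

wurawal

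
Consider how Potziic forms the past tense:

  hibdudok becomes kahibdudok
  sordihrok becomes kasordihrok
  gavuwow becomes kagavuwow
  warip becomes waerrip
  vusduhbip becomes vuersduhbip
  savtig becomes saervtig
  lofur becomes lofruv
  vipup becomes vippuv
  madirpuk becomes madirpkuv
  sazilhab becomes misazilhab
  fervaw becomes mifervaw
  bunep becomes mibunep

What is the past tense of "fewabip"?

warip and vipup both end in -p yet inflect differently (waerrip, vippuv), so the final letter is not what conditions the rule; the last vowel is.
"fewabip" has last vowel 'i'. The stems whose last vowel is 'i' (warip → waerrip, vusduhbip → vuersduhbip, savtig → saervtig) insert -er- after the first vowel.
The other patterns: stems whose last vowel is 'o' add the prefix ka-; stems whose last vowel is 'u' delete the last vowel and add -uv; stems whose last vowel is 'a' or 'e' add the prefix mi-.
So fewabip → feerwabip.

feerwabip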